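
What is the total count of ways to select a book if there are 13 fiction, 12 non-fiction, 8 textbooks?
33

Solution: By the addition principle: 13 + 12 + 8 = 33.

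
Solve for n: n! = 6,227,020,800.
13

Solution: n! is strictly increasing. 11! = 39,916,800, 12! = 479,001,600, 13! = 6,227,020,800 ✓. So n = 13.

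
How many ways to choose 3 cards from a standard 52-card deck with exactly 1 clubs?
9,633

13 clubs and 39 non-clubs: C(13,1) × C(39,2) = 13 × 741 = 9,633.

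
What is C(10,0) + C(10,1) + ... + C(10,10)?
Sum of binomial coefficients = 2^10 = 1,024.

Answer: 1,024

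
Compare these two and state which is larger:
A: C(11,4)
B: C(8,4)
A

Working:
A=C(11,4)=330, B=C(8,4)=70.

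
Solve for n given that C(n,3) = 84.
9

Explanation: C(n,3) = n(n−1)(n−2)/3! is increasing in n, and n(n−1)(n−2) = 3!·84 = 504 ≈ (n−1)^3 gives n ≈ 9.0. Check: C(7,3) = 35, C(8,3) = 56, C(9,3) = 84 ✓. So n = 9.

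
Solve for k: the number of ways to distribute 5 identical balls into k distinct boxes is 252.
6

Stars and bars: the count is C(5+k−1, k−1), increasing in k. k=4: C(8,3) = 56, k=5: C(9,4) = 126, k=6: C(10,5) = 252 ✓. So k = 6.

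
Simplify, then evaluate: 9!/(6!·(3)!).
84

This is C(9,6) = 84.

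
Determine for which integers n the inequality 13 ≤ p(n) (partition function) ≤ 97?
Tabulating p(n) via p(n) = p(n−1) + p(n−2) − p(n−5) − p(n−7) + …: p(6)=11; p(7)=15; p(8)=22; p(9)=30; p(10)=42; p(11)=56; p(12)=77; p(13)=101. So valid n = 7, 8, 9, 10, 11, 12.

Answer: 7, 8, 9, 10, 11, 12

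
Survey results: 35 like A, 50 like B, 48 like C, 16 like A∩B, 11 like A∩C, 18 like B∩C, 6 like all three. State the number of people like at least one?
94

Working:
|A∪B∪C| = 35+50+48-16-11-18+6 = 94.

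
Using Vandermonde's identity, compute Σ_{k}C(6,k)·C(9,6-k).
= C(6+9,6) = C(15,6) = 5,005.
Final answer: 5,005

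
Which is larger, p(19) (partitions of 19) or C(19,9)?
C(19,9)

Explanation: Pentagonal recurrence p(n) = p(n−1) + p(n−2) − p(n−5) − p(n−7) + …: p(19) = p(18) + p(17) − p(14) − p(12) + p(7) + p(4) = 385 + 297 − 135 − 77 + 15 + 5 = 490; C(19,9) = 92,378.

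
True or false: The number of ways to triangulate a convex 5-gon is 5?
True

Triangulations of a convex 5-gon are counted by the Catalan number C_3: C_3 = C(6,3)/(3+1) = 20/4 = 5.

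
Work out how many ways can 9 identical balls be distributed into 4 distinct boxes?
C(9+4-1, 4-1) = C(12, 3) = 220.
Final answer: 220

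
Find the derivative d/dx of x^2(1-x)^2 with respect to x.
2x^1(1-x)^2 - 2x^2(1-x)^1

Working:
Product rule: 2x^{1}(1-x)^{2} + x^2·(-2)(1-x)^{1}.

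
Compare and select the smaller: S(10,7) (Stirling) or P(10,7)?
S(10,7)

Explanation: S(10,7) = 7·S(9,7) + S(9,6) = 7·462 + 2,646 = 5,880; P(10,7) = 604,800.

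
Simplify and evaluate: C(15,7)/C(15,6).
9/7

Solution: C(n,k+1)/C(n,k) = (n−k)/(k+1). Here (15−6)/(6+1) = 9/7 = 9/7.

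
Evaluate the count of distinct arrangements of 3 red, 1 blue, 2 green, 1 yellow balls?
Multinomial: 7!/(3! × 1! × 2! × 1!) = 420.
Final answer: 420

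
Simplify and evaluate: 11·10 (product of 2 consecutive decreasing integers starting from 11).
This is P(11,2) = 11!/(9)! = 110.
Final answer: 110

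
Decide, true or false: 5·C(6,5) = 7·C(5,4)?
False

Reasoning: Absorption identity k·C(n,k) = n·C(n-1,k-1). LHS = 5·6 = 30; RHS = 7·5 = 35.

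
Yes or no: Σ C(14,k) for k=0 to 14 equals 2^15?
Binomial theorem: Σ C(14,k) = (1+1)^14 = 2^14 = 16,384; RHS 2^15 = 32,768.
Final answer: No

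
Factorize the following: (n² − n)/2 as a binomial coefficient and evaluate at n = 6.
C(n,2); C(6,2) = 15

Explanation: (n² − n)/2 = n(n−1)/2 = C(n,2). At n = 6: C(6,2) = 15.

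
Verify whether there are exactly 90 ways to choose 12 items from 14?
False

Explanation: C(14,12) = 91 ≠ 90.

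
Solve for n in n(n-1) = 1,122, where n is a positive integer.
34

Solution: n² − n − 1,122 = 0, so n = (1 ± √(1 + 4·1,122))/2 = (1 ± √4,489)/2 = (1 ± 67)/2, i.e. n = 34 or n = -33. Taking the positive root, n = 34 (check: 34×33 = 1,122).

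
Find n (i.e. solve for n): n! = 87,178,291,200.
14

Solution: n! is strictly increasing. 12! = 479,001,600, 13! = 6,227,020,800, 14! = 87,178,291,200 ✓. So n = 14.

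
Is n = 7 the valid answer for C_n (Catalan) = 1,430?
No

Reasoning: C_7 = C(14,7)/(7+1) = 3,432/8 = 429, which does not equal 1,430.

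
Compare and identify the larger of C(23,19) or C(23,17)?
C(23,17)

Reasoning: C(23,19)=8,855, C(23,17)=100,947.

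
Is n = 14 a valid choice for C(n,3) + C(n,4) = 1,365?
C(14,3) + C(14,4) = 364 + 1,001 = 1,365, which equals 1,365.

Answer: Yes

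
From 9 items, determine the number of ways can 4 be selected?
C(9,4) = 9! / (4! × (9-4)!)
         = 9! / (4! × 5!)
         = 126

Answer: 126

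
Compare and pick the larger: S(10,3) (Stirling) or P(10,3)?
S(10,3)

Working:
S(10,3) = 3·S(9,3) + S(9,2) = 3·3,025 + 255 = 9,330; P(10,3) = 720.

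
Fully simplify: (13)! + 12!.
6,706,022,400

Reasoning: (13)! + 12! = (13)·12! + 12! = (13+1)·12! = 14·12! = 6,706,022,400.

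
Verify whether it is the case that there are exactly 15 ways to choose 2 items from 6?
C(6,2) = 15.

Answer: True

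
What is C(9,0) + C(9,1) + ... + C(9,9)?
512
Sum of binomial coefficients = 2^9 = 512.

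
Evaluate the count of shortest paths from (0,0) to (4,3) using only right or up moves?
35

Explanation: Choose 4 rights from 7 moves: C(7,4) = 35.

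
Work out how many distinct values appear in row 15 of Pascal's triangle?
8

Working:
Row 15 has entries C(15,0)..C(15,15); by symmetry C(15,k)=C(15,15-k), giving 8 distinct values.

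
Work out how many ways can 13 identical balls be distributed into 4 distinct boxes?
560

Solution: C(13+4-1, 4-1) = C(16, 3) = 560.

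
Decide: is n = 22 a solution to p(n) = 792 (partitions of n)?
No

Explanation: Pentagonal recurrence p(n) = p(n−1) + p(n−2) − p(n−5) − p(n−7) + …: p(22) = p(21) + p(20) − p(17) − p(15) + p(10) + p(7) − p(0) = 792 + 627 − 297 − 176 + 42 + 15 − 1 = 1,002, which does not equal 792.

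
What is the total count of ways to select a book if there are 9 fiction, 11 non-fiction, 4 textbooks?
By the addition principle: 9 + 11 + 4 = 24.

Answer: 24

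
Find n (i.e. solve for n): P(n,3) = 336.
8

Reasoning: P(n,3) = n(n−1)(n−2) is increasing in n; n(n−1)(n−2) ≈ (n−1)^3 = 336 gives n ≈ 8.0. Check: P(6,3) = 120, P(7,3) = 210, P(8,3) = 336 ✓. So n = 8.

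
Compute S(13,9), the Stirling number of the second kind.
359,502
Using the Stirling recurrence: S(n,k) = k·S(n-1,k) + S(n-1,k-1)
S(13,9) = 9·S(12,9) + S(12,8)
         = 9·22275 + 159027
         = 200475 + 159027
         = 359,502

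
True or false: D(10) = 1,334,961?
True

Solution: Derangements of 10 elements: D(10) = (10-1)·[D(9) + D(8)] = 9·[133,496 + 14,833] = 1,334,961.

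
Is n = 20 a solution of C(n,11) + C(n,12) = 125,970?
No

Reasoning: C(20,11) + C(20,12) = 167,960 + 125,970 = 293,930, which does not equal 125,970.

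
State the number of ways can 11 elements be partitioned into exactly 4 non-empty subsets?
This equals S(11,4), the Stirling number of the 2nd kind.
Using the Stirling recurrence: S(n,k) = k·S(n-1,k) + S(n-1,k-1)
S(11,4) = 4·S(10,4) + S(10,3)
         = 4·34105 + 9330
         = 136420 + 9330
         = 145,750

Answer: 145,750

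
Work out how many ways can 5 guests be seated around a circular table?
24

Explanation: Circular arrangements: (5-1)! = 24.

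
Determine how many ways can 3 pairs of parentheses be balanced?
5

Reasoning: Using the Catalan number formula: C_n = C(2n, n) / (n+1)
C_3 = C(6, 3) / (3+1)
     = 20 / 4
     = 5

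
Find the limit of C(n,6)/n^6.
1/720
C(n,6) ≈ n^6/6! for large n. Limit = 1/6! = 1/720.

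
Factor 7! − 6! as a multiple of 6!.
6 × 6! = 4,320

7! − 6! = 7·6! − 6! = (7 − 1)·6! = 6 × 6! = 4,320.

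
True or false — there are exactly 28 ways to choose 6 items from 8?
True

C(8,6) = 28.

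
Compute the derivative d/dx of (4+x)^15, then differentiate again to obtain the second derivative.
210(4+x)^13

Solution: First derivative: 15(4+x)^{14}. Second derivative: 15·14·(4+x)^{13} = 210(4+x)^{13}.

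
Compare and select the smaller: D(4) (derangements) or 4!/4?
4!/4

Working:
D(4) = (4-1)·[D(3) + D(2)] = 3·[2 + 1] = 9; 4!/4 = 24/4 = 6.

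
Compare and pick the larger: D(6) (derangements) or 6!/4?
D(6)
D(6) = (6-1)·[D(5) + D(4)] = 5·[44 + 9] = 265; 6!/4 = 720/4 = 180.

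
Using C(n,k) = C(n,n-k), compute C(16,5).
4,368

Solution: C(16,5) = C(16,11) = 4,368.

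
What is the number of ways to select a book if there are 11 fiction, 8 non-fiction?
19

Reasoning: By the addition principle: 11 + 8 = 19.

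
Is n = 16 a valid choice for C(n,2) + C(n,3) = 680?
Yes

Explanation: C(16,2) + C(16,3) = 120 + 560 = 680, which equals 680.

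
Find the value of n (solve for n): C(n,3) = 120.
C(n,3) = n(n−1)(n−2)/3! is increasing in n, and n(n−1)(n−2) = 3!·120 = 720 ≈ (n−1)^3 gives n ≈ 10.0. Check: C(8,3) = 56, C(9,3) = 84, C(10,3) = 120 ✓. So n = 10.
Final answer: 10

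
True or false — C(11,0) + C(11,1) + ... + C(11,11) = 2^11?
True

Explanation: Binomial theorem with x = y = 1: Σ C(11,i) = (1+1)^11 = 2^11 = 2,048. The statement holds.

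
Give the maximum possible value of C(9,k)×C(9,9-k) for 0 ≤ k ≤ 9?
C(9,k)·C(9,9-k) = C(9,k)², maximised at the centre k = 4: C(9,4)² = 15,876.

Answer: 15,876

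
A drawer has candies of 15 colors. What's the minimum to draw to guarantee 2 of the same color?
16

Explanation: Worst case: 1 of each = 15. One more: 16.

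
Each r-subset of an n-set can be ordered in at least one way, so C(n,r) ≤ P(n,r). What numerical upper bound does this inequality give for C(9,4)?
P(9,4) = 9·8·7·6 = 3,024, so C(9,4) ≤ 3,024. (The bound is loose by a factor of 4! = 24: C(9,4) = 3,024/24 = 126.)

Answer: 3,024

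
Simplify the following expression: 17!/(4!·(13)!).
2,380
This is C(17,4) = 2,380.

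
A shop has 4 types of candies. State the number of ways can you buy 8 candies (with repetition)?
165

Solution: Stars and bars: C(8+4-1, 8) = C(11, 8) = 165.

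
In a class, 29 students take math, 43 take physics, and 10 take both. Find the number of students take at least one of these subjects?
62

Solution: |A∪B| = |A|+|B|-|A∩B| = 29+43-10 = 62.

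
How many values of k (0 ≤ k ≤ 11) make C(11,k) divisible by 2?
Checking C(11,k) mod 2 for k = 0..11: divisible at k = 4, 5, 6, 7. That's 4 values.
Final answer: 4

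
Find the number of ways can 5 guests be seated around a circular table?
24

Solution: Circular arrangements: (5-1)! = 24.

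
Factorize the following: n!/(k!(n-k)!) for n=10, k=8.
C(10,8) = 45
This is the binomial coefficient C(10,8) = 45.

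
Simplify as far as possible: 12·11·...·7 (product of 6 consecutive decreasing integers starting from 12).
This is P(12,6) = 12!/(6)! = 665,280.
Final answer: 665,280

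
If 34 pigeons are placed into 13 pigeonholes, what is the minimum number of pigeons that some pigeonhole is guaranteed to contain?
3
Pigeonhole: ⌈34/13⌉ = 3.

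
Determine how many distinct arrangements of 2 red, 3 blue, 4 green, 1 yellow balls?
12,600
Multinomial: 10!/(2! × 3! × 4! × 1!) = 12,600.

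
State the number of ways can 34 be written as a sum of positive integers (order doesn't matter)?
12,310

Reasoning: Pentagonal recurrence p(n) = p(n−1) + p(n−2) − p(n−5) − p(n−7) + …: p(34) = p(33) + p(32) − p(29) − p(27) + p(22) + p(19) − p(12) − p(8) = 10,143 + 8,349 − 4,565 − 3,010 + 1,002 + 490 − 77 − 22 = 12,310.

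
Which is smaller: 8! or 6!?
6!

8!=40,320, 6!=720. 8! > 6!.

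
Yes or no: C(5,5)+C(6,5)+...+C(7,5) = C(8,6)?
Yes

Explanation: Hockey stick identity gives Σ = C(8,6) = 28; RHS C(8,6) = 28.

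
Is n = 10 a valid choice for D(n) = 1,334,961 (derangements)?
Yes

Solution: D(10) = (10-1)·[D(9) + D(8)] = 9·[133,496 + 14,833] = 1,334,961, which equals 1,334,961.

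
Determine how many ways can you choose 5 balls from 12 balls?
792

C(12,5) = 12! / (5! × (12-5)!)
         = 12! / (5! × 7!)
         = 792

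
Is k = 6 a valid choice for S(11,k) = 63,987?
No

S(11,6) = 6·S(10,6) + S(10,5) = 6·22,827 + 42,525 = 179,487, which does not equal 63,987.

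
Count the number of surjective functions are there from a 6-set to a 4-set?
1,560

Working:
Onto functions = 4! × S(6,4)
First compute S(6,4) via recurrence:
Using the Stirling recurrence: S(n,k) = k·S(n-1,k) + S(n-1,k-1)
S(6,4) = 4·S(5,4) + S(5,3)
         = 4·10 + 25
         = 40 + 25
         = 65
Then: 24 × 65 = 1,560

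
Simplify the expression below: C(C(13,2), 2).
3,003

Solution: C(13,2) = 78, then C(78, 2) = 3,003.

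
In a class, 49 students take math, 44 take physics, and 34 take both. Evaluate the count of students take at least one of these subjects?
59

Reasoning: |A∪B| = |A|+|B|-|A∩B| = 49+44-34 = 59.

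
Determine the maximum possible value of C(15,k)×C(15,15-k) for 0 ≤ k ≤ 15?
41,409,225

Working:
C(15,k)·C(15,15-k) = C(15,k)², maximised at the centre k = 7: C(15,7)² = 41,409,225.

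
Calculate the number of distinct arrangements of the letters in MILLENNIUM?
Word has 10 letters (M=2, I=2, L=2, E=1, N=2, U=1). Arrangements: 10!/Π(k!) = 226,800.

Answer: 226,800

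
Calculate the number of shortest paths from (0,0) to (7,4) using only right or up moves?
Choose 7 rights from 11 moves: C(11,7) = 330.

Answer: 330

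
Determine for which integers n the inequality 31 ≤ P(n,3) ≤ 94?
5

Working:
P(4,3)=24; P(5,3)=60; P(6,3)=120. So valid n = 5.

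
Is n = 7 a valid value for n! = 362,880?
No

7! = 7·6! = 7·720 = 5,040, which does not equal 362,880.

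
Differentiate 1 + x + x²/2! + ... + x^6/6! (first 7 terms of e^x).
1 + x + x²/2! + ... + x^5/5!

Explanation: Differentiating term by term gives the first 6 terms of e^x.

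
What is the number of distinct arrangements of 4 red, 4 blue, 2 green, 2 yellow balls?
207,900

Solution: Multinomial: 12!/(4! × 4! × 2! × 2!) = 207,900.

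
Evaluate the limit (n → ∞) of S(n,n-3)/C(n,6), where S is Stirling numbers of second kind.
15
The leading term of S(n,n-3) as a polynomial in n is (5)!!·C(n,6), so the ratio → (5)!! = 15.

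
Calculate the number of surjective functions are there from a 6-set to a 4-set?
1,560

Reasoning: Onto functions = 4! × S(6,4)
First compute S(6,4) via recurrence:
Using the Stirling recurrence: S(n,k) = k·S(n-1,k) + S(n-1,k-1)
S(6,4) = 4·S(5,4) + S(5,3)
         = 4·10 + 25
         = 40 + 25
         = 65
Then: 24 × 65 = 1,560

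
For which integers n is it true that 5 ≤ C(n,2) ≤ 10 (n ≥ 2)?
4, 5

Solution: C(3,2)=3; C(4,2)=6; C(5,2)=10; C(6,2)=15. So valid n = 4, 5.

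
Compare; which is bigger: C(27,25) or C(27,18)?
C(27,25)=351, C(27,18)=4,686,825.

Answer: C(27,18)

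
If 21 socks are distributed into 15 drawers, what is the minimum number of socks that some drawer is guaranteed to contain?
2

Solution: Pigeonhole: ⌈21/15⌉ = 2.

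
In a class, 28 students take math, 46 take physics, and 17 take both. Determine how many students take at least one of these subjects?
57

Reasoning: |A∪B| = |A|+|B|-|A∩B| = 28+46-17 = 57.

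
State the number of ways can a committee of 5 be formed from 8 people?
56

Working:
C(8,5) = 8! / (5! × (8-5)!)
         = 8! / (5! × 3!)
         = 56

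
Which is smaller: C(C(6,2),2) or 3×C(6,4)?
3×C(6,4)

C(C(6,2),2)=105, 3×C(6,4)=45.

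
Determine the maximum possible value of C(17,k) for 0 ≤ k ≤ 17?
24,310

Reasoning: Maximum at k = 8 or k = 9: C(17,8) = 24,310.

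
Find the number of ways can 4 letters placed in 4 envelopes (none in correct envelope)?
9
Using D(n) = (n-1)[D(n-1) + D(n-2)]:
D(4) = (4-1) × [D(3) + D(2)]
      = 3 × [2 + 1]
      = 3 × 3
      = 9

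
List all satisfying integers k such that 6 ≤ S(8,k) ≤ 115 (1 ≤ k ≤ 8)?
7

Reasoning: S(8,1)=1; S(8,2)=127; S(8,3)=966; S(8,4)=1,701; S(8,5)=1,050; S(8,6)=266; S(8,7)=28; S(8,8)=1. So valid k = 7.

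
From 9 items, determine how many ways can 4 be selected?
126

Working:
C(9,4) = 9! / (4! × (9-4)!)
         = 9! / (4! × 5!)
         = 126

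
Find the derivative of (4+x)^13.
Using the power rule: d/dx (4+x)^13 = 13(4+x)^{12}.

Answer: 13(4+x)^12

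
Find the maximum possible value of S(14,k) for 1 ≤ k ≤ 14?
63,436,373

Explanation: Row S(14,k) for k = 1..14 (via S(n,k) = k·S(n−1,k) + S(n−1,k−1)): 1, 8,191, 788,970, 10,391,745, 40,075,035, 63,436,373, 49,329,280, 20,912,320, 5,135,130, 752,752, 66,066, 3,367, 91, 1. The row is unimodal; maximum at k = 6: 63,436,373.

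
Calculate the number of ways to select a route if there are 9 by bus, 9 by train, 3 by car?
21

By the addition principle: 9 + 9 + 3 = 21.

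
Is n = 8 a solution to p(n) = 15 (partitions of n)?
No

Working:
Pentagonal recurrence p(n) = p(n−1) + p(n−2) − p(n−5) − p(n−7) + …: p(8) = p(7) + p(6) − p(3) − p(1) = 15 + 11 − 3 − 1 = 22, which does not equal 15.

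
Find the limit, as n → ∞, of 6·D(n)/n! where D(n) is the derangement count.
6/e

Reasoning: D(n)/n! → 1/e, so 6·D(n)/n! → 6/e.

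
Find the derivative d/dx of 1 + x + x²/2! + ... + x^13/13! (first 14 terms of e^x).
Differentiating term by term gives the first 13 terms of e^x.
Final answer: 1 + x + x²/2! + ... + x^12/12!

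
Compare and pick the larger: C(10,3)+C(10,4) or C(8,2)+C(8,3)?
C(10,3)+C(10,4)

First=330, Second=84.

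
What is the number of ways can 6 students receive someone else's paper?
265
Using D(n) = (n-1)[D(n-1) + D(n-2)]:
D(6) = (6-1) × [D(5) + D(4)]
      = 5 × [44 + 9]
      = 5 × 53
      = 265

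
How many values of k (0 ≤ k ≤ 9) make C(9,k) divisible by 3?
8

Checking C(9,k) mod 3 for k = 0..9: divisible at k = 1, 2, 3, 4, 5, 6, 7, 8. That's 8 values.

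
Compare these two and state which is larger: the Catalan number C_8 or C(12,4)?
C_8

Explanation: C_8 = C(16,8)/(8+1) = 12,870/9 = 1,430; C(12,4) = 495.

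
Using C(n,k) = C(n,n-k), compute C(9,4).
126

Reasoning: C(9,4) = C(9,5) = 126.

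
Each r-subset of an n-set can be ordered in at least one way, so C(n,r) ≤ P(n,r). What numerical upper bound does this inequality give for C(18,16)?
3,201,186,852,864,000

Working:
P(18,16) = 18·17·16·15·14·13·12·11·10·9·8·7·6·5·4·3 = 3,201,186,852,864,000, so C(18,16) ≤ 3,201,186,852,864,000. (The bound is loose by a factor of 16! = 20,922,789,888,000: C(18,16) = 3,201,186,852,864,000/20,922,789,888,000 = 153.)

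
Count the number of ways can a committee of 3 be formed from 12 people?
220

Explanation: C(12,3) = 12! / (3! × (12-3)!)
         = 12! / (3! × 9!)
         = 220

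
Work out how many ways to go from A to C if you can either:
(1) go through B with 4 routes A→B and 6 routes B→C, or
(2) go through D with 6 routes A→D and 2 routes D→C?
36

Explanation: Route via B: 4×6=24. Route via D: 6×2=12. Total: 36.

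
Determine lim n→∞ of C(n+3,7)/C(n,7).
Both numerator and denominator grow as n^7/7! for large n, so the ratio → 1.

Answer: 1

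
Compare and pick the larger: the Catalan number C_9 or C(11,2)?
C_9

Working:
C_9 = C(18,9)/(9+1) = 48,620/10 = 4,862; C(11,2) = 55.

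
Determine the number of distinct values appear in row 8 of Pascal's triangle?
5
Row 8 has entries C(8,0)..C(8,8); by symmetry C(8,k)=C(8,8-k), giving 5 distinct values.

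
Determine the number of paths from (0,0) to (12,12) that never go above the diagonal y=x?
208,012
Counted by the Catalan number C_12: C_12 = C(24,12)/(12+1) = 2,704,156/13 = 208,012.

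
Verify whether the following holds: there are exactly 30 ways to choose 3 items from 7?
False

Explanation: C(7,3) = 35 ≠ 30.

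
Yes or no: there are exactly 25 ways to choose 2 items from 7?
No

Explanation: C(7,2) = 21 ≠ 25.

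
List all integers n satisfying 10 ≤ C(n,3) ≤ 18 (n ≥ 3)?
5

C(4,3)=4; C(5,3)=10; C(6,3)=20. So valid n = 5.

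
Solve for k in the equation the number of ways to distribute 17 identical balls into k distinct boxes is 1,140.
Stars and bars: the count is C(17+k−1, k−1), increasing in k. k=2: C(18,1) = 18, k=3: C(19,2) = 171, k=4: C(20,3) = 1,140 ✓. So k = 4.
Final answer: 4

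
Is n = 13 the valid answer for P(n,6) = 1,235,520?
P(13,6) = 13·12·11·10·9·8 = 1,235,520, which equals 1,235,520.
Final answer: Yes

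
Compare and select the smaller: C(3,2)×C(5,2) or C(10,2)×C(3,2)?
C(3,2)×C(5,2)

Reasoning: C(3,2)×C(5,2)=30, C(10,2)×C(3,2)=135.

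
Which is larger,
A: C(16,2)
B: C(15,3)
B

A=C(16,2)=120, B=C(15,3)=455.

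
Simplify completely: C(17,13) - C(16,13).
1,820

Solution: C(17,13) - C(16,13) = C(16,12) = 1,820.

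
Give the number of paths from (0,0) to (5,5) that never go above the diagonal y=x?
42

Solution: Counted by the Catalan number C_5: C_5 = C(10,5)/(5+1) = 252/6 = 42.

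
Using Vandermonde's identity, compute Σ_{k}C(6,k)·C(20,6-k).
230,230

Explanation: = C(6+20,6) = C(26,6) = 230,230.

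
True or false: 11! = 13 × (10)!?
False

Reasoning: 11! = 11 × 10! = 39,916,800, but 13 × 10! = 47,174,400.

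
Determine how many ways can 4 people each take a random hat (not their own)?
9

Solution: Using D(n) = (n-1)[D(n-1) + D(n-2)]:
D(4) = (4-1) × [D(3) + D(2)]
      = 3 × [2 + 1]
      = 3 × 3
      = 9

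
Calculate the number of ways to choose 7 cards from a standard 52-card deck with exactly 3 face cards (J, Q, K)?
20,105,800

Explanation: 12 face cards and 40 non-face cards: C(12,3) × C(40,4) = 220 × 91,390 = 20,105,800.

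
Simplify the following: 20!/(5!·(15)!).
15,504

Solution: This is C(20,5) = 15,504.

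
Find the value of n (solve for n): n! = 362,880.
9

n! is strictly increasing. 7! = 5,040, 8! = 40,320, 9! = 362,880 ✓. So n = 9.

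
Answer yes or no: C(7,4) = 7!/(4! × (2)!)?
No
The correct denominator is 4!×3!, giving C(7,4) = 35; the stated RHS is 7!/(4!×2!) = 105 ≠ 35, so the statement does not hold.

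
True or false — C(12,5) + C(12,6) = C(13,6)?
True

Working:
Pascal's identity: LHS = 792 + 924 = 1,716; RHS = C(13,6) = 1,716. Both sides agree, so the statement holds.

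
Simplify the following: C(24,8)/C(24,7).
17/8

Explanation: C(n,k+1)/C(n,k) = (n−k)/(k+1). Here (24−7)/(7+1) = 17/8 = 17/8.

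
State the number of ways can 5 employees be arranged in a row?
Arrangements of 5 distinct objects: 5! = 120.
Final answer: 120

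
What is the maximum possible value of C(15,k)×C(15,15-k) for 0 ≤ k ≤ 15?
C(15,k)·C(15,15-k) = C(15,k)², maximised at the centre k = 7: C(15,7)² = 41,409,225.

Answer: 41,409,225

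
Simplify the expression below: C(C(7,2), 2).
210

C(7,2) = 21, then C(21, 2) = 210.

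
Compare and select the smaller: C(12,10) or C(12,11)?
C(12,10)=66, C(12,11)=12.
Final answer: C(12,11)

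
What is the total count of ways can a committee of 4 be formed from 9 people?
126
C(9,4) = 9! / (4! × (9-4)!)
         = 9! / (4! × 5!)
         = 126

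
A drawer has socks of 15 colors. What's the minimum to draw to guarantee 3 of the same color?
31

Solution: Worst case: 2 of each = 30. One more: 31.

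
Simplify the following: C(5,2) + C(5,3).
20

By Pascal's identity: C(6,3) = 20.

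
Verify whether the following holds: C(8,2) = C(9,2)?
LHS = C(8,2) = 28; RHS = C(9,2) = 36. 28 ≠ 36, so the statement does not hold.

Answer: False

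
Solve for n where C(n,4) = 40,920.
33

Solution: C(n,4) = n(n−1)(n−2)(n−3)/4! is increasing in n, and n(n−1)(n−2)(n−3) = 4!·40,920 = 982,080 ≈ (n−1.5)^4 gives n ≈ 33.0. Check: C(31,4) = 31,465, C(32,4) = 35,960, C(33,4) = 40,920 ✓. So n = 33.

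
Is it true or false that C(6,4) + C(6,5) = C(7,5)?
True

Explanation: Pascal's identity: LHS = 15 + 6 = 21; RHS = C(7,5) = 21. Both sides agree, so the statement holds.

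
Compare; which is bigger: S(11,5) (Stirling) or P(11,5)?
S(11,5)
S(11,5) = 5·S(10,5) + S(10,4) = 5·42,525 + 34,105 = 246,730; P(11,5) = 55,440.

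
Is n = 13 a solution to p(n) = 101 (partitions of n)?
Yes

Pentagonal recurrence p(n) = p(n−1) + p(n−2) − p(n−5) − p(n−7) + …: p(13) = p(12) + p(11) − p(8) − p(6) + p(1) = 77 + 56 − 22 − 11 + 1 = 101, which equals 101.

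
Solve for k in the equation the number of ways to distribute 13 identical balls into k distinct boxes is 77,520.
8

Stars and bars: the count is C(13+k−1, k−1), increasing in k. k=6: C(18,5) = 8,568, k=7: C(19,6) = 27,132, k=8: C(20,7) = 77,520 ✓. So k = 8.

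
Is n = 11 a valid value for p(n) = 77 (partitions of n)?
Pentagonal recurrence p(n) = p(n−1) + p(n−2) − p(n−5) − p(n−7) + …: p(11) = p(10) + p(9) − p(6) − p(4) = 42 + 30 − 11 − 5 = 56, which does not equal 77.
Final answer: No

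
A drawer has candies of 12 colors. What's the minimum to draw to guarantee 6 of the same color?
61
Worst case: 5 of each = 60. One more: 61.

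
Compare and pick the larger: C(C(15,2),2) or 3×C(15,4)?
C(C(15,2),2)=5,460, 3×C(15,4)=4,095.

Answer: C(C(15,2),2)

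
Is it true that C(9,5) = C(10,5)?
False

Working:
LHS = C(9,5) = 126; RHS = C(10,5) = 252. 126 ≠ 252, so the statement does not hold.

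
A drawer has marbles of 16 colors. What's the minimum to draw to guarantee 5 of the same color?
Worst case: 4 of each = 64. One more: 65.

Answer: 65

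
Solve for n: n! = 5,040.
n! is strictly increasing. 5! = 120, 6! = 720, 7! = 5,040 ✓. So n = 7.
Final answer: 7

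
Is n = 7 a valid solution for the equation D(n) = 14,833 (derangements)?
No

Explanation: D(7) = (7-1)·[D(6) + D(5)] = 6·[265 + 44] = 1,854, which does not equal 14,833.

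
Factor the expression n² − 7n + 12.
(n − 3)(n − 4)

Seek roots whose sum is 7 and product is 12: (3, 4). So n² − 7n + 12 = (n − 3)(n − 4).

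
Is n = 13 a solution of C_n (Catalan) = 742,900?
C_13 = C(26,13)/(13+1) = 10,400,600/14 = 742,900, which equals 742,900.
Final answer: Yes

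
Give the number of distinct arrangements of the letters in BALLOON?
1,260

Reasoning: Word has 7 letters (B=1, A=1, L=2, O=2, N=1). Arrangements: 7!/Π(k!) = 1,260.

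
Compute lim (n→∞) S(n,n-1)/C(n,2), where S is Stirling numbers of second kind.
1
S(n,n-1) = C(n,2), so the limit is 1.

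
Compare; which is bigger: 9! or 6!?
9!=362,880, 6!=720. 9! > 6!.

Answer: 9!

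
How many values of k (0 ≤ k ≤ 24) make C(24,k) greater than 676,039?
9

Solution: Row 24 is unimodal and symmetric about k=24/2. C(24,7)=346,104 ≤ 676,039; C(24,8)=735,471 > 676,039; by symmetry C(24,k) > 676,039 for k = 8..16. That's 16 - 8 + 1 = 9 values.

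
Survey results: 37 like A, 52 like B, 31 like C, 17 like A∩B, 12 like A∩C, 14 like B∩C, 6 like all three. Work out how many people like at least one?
83

Explanation: |A∪B∪C| = 37+52+31-17-12-14+6 = 83.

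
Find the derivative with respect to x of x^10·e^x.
(10x^9 + x^10)e^x

Reasoning: Product rule: d/dx[x^10]·e^x + x^10·d/dx[e^x] = 10x^{9}e^x + x^10e^x.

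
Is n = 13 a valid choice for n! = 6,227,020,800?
Yes

Solution: 13! = 13·12! = 13·479,001,600 = 6,227,020,800, which equals 6,227,020,800.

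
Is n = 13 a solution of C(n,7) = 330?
C(13,7) = 13·12·11·10·9·8·7/7! = 8,648,640/5,040 = 1,716, which does not equal 330.
Final answer: No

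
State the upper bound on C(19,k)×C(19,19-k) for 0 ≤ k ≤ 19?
C(19,k)·C(19,19-k) = C(19,k)², maximised at the centre k = 9: C(19,9)² = 8,533,694,884.
Final answer: 8,533,694,884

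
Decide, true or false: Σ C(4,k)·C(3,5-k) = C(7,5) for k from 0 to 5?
True

Solution: Vandermonde's identity gives C(7,5) = 21; RHS C(7,5) = 21.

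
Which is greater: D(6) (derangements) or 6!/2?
6!/2

D(6) = (6-1)·[D(5) + D(4)] = 5·[44 + 9] = 265; 6!/2 = 720/2 = 360.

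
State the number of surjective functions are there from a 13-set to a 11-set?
97,037,740,800

Reasoning: Onto functions = 11! × S(13,11)
First compute S(13,11) via recurrence:
Using the Stirling recurrence: S(n,k) = k·S(n-1,k) + S(n-1,k-1)
S(13,11) = 11·S(12,11) + S(12,10)
         = 11·66 + 1705
         = 726 + 1705
         = 2,431
Then: 39916800 × 2431 = 97,037,740,800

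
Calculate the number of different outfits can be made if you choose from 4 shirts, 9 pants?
By the multiplication principle: 4 × 9 = 36.

Answer: 36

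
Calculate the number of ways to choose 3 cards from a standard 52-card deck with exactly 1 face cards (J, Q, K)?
12 face cards and 40 non-face cards: C(12,1) × C(40,2) = 12 × 780 = 9,360.

Answer: 9,360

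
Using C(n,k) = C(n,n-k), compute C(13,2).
C(13,2) = C(13,11) = 78.

Answer: 78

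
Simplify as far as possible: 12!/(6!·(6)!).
924

Reasoning: This is C(12,6) = 924.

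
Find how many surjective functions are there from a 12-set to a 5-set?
Onto functions = 5! × S(12,5)
First compute S(12,5) via recurrence:
Using the Stirling recurrence: S(n,k) = k·S(n-1,k) + S(n-1,k-1)
S(12,5) = 5·S(11,5) + S(11,4)
         = 5·246730 + 145750
         = 1233650 + 145750
         = 1,379,400
Then: 120 × 1379400 = 165,528,000

Answer: 165,528,000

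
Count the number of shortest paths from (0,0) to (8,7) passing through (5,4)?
2,520

Working:
To (5,4): C(9,5)=126. From there: C(6,3)=20. Total: 2,520.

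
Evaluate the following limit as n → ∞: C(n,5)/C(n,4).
∞

Reasoning: C(n,5)/C(n,4) = (n-4)/5 → ∞ as n → ∞.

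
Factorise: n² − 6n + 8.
(n − 2)(n − 4)

Seek roots whose sum is 6 and product is 8: (2, 4). So n² − 6n + 8 = (n − 2)(n − 4).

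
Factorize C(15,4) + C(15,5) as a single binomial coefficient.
C(16,5)

Working:
By Pascal's identity: C(15,4) + C(15,5) = C(16,5) = 4,368.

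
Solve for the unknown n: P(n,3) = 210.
P(n,3) = n(n−1)(n−2) is increasing in n; n(n−1)(n−2) ≈ (n−1)^3 = 210 gives n ≈ 6.9. Check: P(5,3) = 60, P(6,3) = 120, P(7,3) = 210 ✓. So n = 7.

Answer: 7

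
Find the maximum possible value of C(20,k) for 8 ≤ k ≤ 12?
C(20,k) is maximised at the centre of the row: C(20,10) = 184,756.

Answer: 184,756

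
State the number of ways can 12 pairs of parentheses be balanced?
208,012

Working:
Using the Catalan number formula: C_n = C(2n, n) / (n+1)
C_12 = C(24, 12) / (12+1)
     = 2704156 / 13
     = 208,012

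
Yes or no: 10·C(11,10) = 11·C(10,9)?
Yes
Absorption identity k·C(n,k) = n·C(n-1,k-1). LHS = 10·11 = 110; RHS = 11·10 = 110.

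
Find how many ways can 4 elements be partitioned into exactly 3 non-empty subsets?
6

Reasoning: This equals S(4,3), the Stirling number of the 2nd kind.
Using the Stirling recurrence: S(n,k) = k·S(n-1,k) + S(n-1,k-1)
S(4,3) = 3·S(3,3) + S(3,2)
         = 3·1 + 3
         = 3 + 3
         = 6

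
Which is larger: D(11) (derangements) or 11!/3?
D(11)

Working:
D(11) = (11-1)·[D(10) + D(9)] = 10·[1,334,961 + 133,496] = 14,684,570; 11!/3 = 39,916,800/3 = 13,305,600.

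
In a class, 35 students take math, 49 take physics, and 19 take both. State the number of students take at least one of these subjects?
65

Solution: |A∪B| = |A|+|B|-|A∩B| = 35+49-19 = 65.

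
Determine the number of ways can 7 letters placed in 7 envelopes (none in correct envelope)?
1,854

Explanation: Using D(n) = (n-1)[D(n-1) + D(n-2)]:
D(7) = (7-1) × [D(6) + D(5)]
      = 6 × [265 + 44]
      = 6 × 309
      = 1,854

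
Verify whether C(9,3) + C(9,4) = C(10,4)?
True
Pascal's identity: LHS = 84 + 126 = 210; RHS = C(10,4) = 210. Both sides agree, so the statement holds.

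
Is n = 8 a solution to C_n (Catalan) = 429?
No

C_8 = C(16,8)/(8+1) = 12,870/9 = 1,430, which does not equal 429.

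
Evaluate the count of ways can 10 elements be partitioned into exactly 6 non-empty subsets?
22,827

Working:
This equals S(10,6), the Stirling number of the 2nd kind.
Using the Stirling recurrence: S(n,k) = k·S(n-1,k) + S(n-1,k-1)
S(10,6) = 6·S(9,6) + S(9,5)
         = 6·2646 + 6951
         = 15876 + 6951
         = 22,827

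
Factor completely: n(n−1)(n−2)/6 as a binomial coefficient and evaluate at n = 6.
C(n,3); C(6,3) = 20

Explanation: n(n−1)(n−2)/6 = n!/(3!(n−3)!) = C(n,3). At n = 6: C(6,3) = 20.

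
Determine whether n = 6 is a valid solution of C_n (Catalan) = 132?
Yes

C_6 = C(12,6)/(6+1) = 924/7 = 132, which equals 132.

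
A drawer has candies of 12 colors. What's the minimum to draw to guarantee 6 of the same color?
61

Solution: Worst case: 5 of each = 60. One more: 61.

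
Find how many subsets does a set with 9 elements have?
512

Reasoning: Each element can be included or excluded: 2^9 = 512.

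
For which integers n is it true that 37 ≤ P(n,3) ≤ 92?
5

Explanation: P(4,3)=24; P(5,3)=60; P(6,3)=120. So valid n = 5.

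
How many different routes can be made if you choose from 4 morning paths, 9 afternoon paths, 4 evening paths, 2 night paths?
288

Working:
By the multiplication principle: 4 × 9 × 4 × 2 = 288.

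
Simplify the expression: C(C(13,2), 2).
3,003

Solution: C(13,2) = 78, then C(78, 2) = 3,003.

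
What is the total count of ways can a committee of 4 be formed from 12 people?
495

C(12,4) = 12! / (4! × (12-4)!)
         = 12! / (4! × 8!)
         = 495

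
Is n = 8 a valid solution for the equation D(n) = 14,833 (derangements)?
Yes

Solution: D(8) = (8-1)·[D(7) + D(6)] = 7·[1,854 + 265] = 14,833, which equals 14,833.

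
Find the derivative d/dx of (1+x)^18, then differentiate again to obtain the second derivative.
First derivative: 18(1+x)^{17}. Second derivative: 18·17·(1+x)^{16} = 306(1+x)^{16}.

Answer: 306(1+x)^16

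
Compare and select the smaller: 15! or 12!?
12!

15!=1,307,674,368,000, 12!=479,001,600. 15! > 12!.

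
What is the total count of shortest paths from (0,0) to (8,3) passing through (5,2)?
84

Reasoning: To (5,2): C(7,5)=21. From there: C(4,3)=4. Total: 84.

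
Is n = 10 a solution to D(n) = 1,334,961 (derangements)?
Yes

D(10) = (10-1)·[D(9) + D(8)] = 9·[133,496 + 14,833] = 1,334,961, which equals 1,334,961.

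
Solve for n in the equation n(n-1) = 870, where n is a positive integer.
30
n² − n − 870 = 0, so n = (1 ± √(1 + 4·870))/2 = (1 ± √3,481)/2 = (1 ± 59)/2, i.e. n = 30 or n = -29. Taking the positive root, n = 30 (check: 30×29 = 870).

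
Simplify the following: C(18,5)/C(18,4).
C(n,k+1)/C(n,k) = (n−k)/(k+1). Here (18−4)/(4+1) = 14/5 = 14/5.
Final answer: 14/5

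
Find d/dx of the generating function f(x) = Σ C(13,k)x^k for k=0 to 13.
Term-by-term differentiation gives Σ k·C(13,k)x^{k-1} for k=1 to 13.
Final answer: Σ k·C(13,k)x^(k-1) for k=1 to 13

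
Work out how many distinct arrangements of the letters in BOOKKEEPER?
151,200

Explanation: Word has 10 letters (B=1, O=2, K=2, E=3, P=1, R=1). Arrangements: 10!/Π(k!) = 151,200.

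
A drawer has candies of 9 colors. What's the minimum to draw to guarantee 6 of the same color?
46

Reasoning: Worst case: 5 of each = 45. One more: 46.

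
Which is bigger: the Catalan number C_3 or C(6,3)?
C(6,3)
C_3 = C(6,3)/(3+1) = 20/4 = 5; C(6,3) = 20.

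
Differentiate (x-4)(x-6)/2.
(2x - 10)/2

d/dx[(x-4)(x-6)] = (x-6) + (x-4) = 2x - 10. Dividing by 2 gives (2x - 10)/2.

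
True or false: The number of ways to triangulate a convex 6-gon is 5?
False

Working:
Triangulations of a convex 6-gon are counted by the Catalan number C_4: C_4 = C(8,4)/(4+1) = 70/5 = 14.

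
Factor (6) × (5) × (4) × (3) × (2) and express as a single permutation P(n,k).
P(6,5) = 6!/(1)!

Explanation: Product of 5 consecutive descending integers starting at 6: P(6,5) = 6!/1! = 720.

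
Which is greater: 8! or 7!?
8!

Explanation: 8!=40,320, 7!=5,040. 8! > 7!.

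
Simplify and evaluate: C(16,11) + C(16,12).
6,188

Explanation: By Pascal's identity: C(17,12) = 6,188.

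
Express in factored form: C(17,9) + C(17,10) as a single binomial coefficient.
C(18,10)

Explanation: By Pascal's identity: C(17,9) + C(17,10) = C(18,10) = 43,758.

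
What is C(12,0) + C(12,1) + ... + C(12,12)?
4,096

Working:
Sum of binomial coefficients = 2^12 = 4,096.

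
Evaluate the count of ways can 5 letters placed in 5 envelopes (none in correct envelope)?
Using D(n) = (n-1)[D(n-1) + D(n-2)]:
D(5) = (5-1) × [D(4) + D(3)]
      = 4 × [9 + 2]
      = 4 × 11
      = 44

Answer: 44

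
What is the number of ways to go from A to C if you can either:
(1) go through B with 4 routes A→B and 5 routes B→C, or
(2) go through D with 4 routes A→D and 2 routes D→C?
28

Working:
Route via B: 4×5=20. Route via D: 4×2=8. Total: 28.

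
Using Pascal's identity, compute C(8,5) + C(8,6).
C(8,5) + C(8,6) = C(9,6) = 84.

Answer: 84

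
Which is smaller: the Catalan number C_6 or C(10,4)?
C_6

Working:
C_6 = C(12,6)/(6+1) = 924/7 = 132; C(10,4) = 210.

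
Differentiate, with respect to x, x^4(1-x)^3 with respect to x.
4x^3(1-x)^3 - 3x^4(1-x)^2

Solution: Product rule: 4x^{3}(1-x)^{3} + x^4·(-3)(1-x)^{2}.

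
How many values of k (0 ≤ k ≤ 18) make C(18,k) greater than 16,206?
7

Row 18 is unimodal and symmetric about k=18/2. C(18,5)=8,568 ≤ 16,206; C(18,6)=18,564 > 16,206; by symmetry C(18,k) > 16,206 for k = 6..12. That's 12 - 6 + 1 = 7 values.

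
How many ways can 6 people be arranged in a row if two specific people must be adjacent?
240

Treat pair as unit: (6-1)! arrangements × 2 internal orders = 240.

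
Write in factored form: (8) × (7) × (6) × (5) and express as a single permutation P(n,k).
Product of 4 consecutive descending integers starting at 8: P(8,4) = 8!/4! = 1,680.

Answer: P(8,4) = 8!/(4)!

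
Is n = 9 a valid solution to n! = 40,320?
9! = 9·8! = 9·40,320 = 362,880, which does not equal 40,320.

Answer: No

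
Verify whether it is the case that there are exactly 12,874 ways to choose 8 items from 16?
False

C(16,8) = 12,870 ≠ 12874.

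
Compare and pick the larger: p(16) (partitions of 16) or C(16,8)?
C(16,8)

Working:
Pentagonal recurrence p(n) = p(n−1) + p(n−2) − p(n−5) − p(n−7) + …: p(16) = p(15) + p(14) − p(11) − p(9) + p(4) + p(1) = 176 + 135 − 56 − 30 + 5 + 1 = 231; C(16,8) = 12,870.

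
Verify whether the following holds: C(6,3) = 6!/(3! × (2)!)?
False

Explanation: The correct denominator is 3!×3!, giving C(6,3) = 20; the stated RHS is 6!/(3!×2!) = 60 ≠ 20, so the statement does not hold.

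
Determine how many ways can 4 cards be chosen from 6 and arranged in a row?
P(6,4) = 6!/(6-4)! = 360.
Final answer: 360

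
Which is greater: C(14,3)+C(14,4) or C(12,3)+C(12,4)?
C(14,3)+C(14,4)

Solution: First=1,365, Second=715.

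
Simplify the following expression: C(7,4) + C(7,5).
56

Reasoning: By Pascal's identity: C(8,5) = 56.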